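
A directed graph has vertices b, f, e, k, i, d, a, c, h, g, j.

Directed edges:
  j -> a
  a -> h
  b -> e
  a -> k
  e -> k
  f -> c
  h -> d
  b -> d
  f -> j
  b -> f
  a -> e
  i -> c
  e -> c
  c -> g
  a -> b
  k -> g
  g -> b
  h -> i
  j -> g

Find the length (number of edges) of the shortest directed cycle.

For each vertex v, BFS finds the shortest path from v back to v.
The shortest such closed walk is a → b → f → j → a, length 4.

4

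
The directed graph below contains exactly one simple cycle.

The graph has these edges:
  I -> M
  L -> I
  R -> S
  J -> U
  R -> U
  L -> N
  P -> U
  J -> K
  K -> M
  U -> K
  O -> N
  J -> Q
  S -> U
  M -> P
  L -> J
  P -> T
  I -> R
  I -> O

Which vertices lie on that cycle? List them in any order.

DFS with gray/black marking from M:
M gray
  P gray
    T gray
    T black
    U gray
      K gray
        K→M: M is gray → back edge
Back edge closes the cycle M → P → U → K → M; its vertices are {K, M, P, U}.

K, M, P, U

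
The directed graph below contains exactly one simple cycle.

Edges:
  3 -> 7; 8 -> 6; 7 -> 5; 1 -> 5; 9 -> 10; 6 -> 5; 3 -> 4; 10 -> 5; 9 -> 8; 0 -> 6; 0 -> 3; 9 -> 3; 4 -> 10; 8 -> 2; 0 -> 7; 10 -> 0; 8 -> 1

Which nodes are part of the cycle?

0, 3, 4, 10

DFS with gray/black marking from 10:
10 gray
  5 gray
  5 black
  0 gray
    6 gray
      6→5: 5 black — skip
    6 black
    3 gray
      7 gray
        7→5: 5 black — skip
      7 black
      4 gray
        4→10: 10 is gray → back edge
Back edge closes the cycle 10 → 0 → 3 → 4 → 10; its vertices are {0, 3, 4, 10}.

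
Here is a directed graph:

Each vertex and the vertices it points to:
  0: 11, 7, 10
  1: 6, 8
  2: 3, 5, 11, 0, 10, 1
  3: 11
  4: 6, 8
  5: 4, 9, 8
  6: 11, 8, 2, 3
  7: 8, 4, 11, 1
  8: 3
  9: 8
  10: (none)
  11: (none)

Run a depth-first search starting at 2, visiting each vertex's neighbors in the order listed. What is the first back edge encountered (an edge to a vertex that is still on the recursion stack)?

DFS from 2 (visiting each vertex's neighbors in the order listed); mark gray on enter, black on exit:
2 gray
  3 gray
    11 gray
    11 black
  3 black
  5 gray
    4 gray
      6 gray
        6→11: 11 black — skip
        8 gray
          8→3: 3 black — skip
        8 black
        6→2: 2 is gray → back edge
First back edge: 6 → 2.

6→2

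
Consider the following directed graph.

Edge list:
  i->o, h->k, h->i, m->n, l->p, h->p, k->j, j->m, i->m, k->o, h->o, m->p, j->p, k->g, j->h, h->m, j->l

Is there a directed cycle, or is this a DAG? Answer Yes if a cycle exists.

Yes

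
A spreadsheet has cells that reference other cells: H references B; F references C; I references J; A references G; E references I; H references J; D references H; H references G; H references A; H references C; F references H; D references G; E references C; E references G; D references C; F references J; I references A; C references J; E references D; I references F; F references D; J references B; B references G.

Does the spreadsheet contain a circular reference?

No

DFS with white/gray/black marking, starting from D:
D gray
  H gray
    G gray
    G black
    J gray
      B gray
        B→G: G black — skip
      B black
    J black
    C gray
      C→J: J black — skip
    C black
    A gray
      A→G: G black — skip
    A black
    H→B: B black — skip
  H black
  D→C: C black — skip
  D→G: G black — skip
D black
E gray
  I gray
    I→A: A black — skip
    I→J: J black — skip
    F gray
      F→H: H black — skip
      F→C: C black — skip
      F→J: J black — skip
      F→D: D black — skip
    F black
  I black
  E→C: C black — skip
  E→D: D black — skip
  E→G: G black — skip
E black
Every edge goes to a white or black vertex — no back edge, so the graph is acyclic.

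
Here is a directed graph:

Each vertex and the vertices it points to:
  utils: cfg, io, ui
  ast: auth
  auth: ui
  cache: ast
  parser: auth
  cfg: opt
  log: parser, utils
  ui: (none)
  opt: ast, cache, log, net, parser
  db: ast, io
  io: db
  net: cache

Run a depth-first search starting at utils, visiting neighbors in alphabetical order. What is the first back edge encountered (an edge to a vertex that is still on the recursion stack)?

log->utils

DFS from utils (visiting neighbors in alphabetical order); mark gray on enter, black on exit:
utils gray
  cfg gray
    opt gray
      ast gray
        auth gray
          ui gray
          ui black
        auth black
      ast black
      cache gray
        cache→ast: ast black — skip
      cache black
      log gray
        parser gray
          parser→auth: auth black — skip
        parser black
        log→utils: utils is gray → back edge
First back edge: log → utils.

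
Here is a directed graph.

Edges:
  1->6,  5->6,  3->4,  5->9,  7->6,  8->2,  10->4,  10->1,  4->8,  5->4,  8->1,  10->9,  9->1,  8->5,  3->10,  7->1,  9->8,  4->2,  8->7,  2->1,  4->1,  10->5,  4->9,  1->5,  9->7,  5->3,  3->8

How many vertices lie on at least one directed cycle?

A vertex is on a directed cycle iff it belongs to a strongly connected component of size ≥ 2 (or has a self-loop).
The vertices on cycles are {1, 2, 3, 4, 5, 7, 8, 9, 10} — 9 in total.

9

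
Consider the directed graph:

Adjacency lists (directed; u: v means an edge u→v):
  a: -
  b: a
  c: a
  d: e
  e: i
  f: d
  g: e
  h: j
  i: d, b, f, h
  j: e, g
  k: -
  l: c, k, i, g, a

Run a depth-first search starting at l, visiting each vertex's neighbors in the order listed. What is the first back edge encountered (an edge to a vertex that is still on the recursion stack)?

e->i

DFS from l (visiting each vertex's neighbors in the order listed); mark gray on enter, black on exit:
l gray
  c gray
    a gray
    a black
  c black
  k gray
  k black
  i gray
    d gray
      e gray
        e→i: i is gray → back edge
First back edge: e → i.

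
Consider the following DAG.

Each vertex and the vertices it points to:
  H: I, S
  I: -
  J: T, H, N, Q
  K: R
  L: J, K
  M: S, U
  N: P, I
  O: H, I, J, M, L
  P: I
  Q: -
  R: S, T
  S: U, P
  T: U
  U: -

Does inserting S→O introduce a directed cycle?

Yes

Adding S→O creates a cycle iff O can already reach S.
Path from O: O → M → S.
So O → … → S → O is a cycle.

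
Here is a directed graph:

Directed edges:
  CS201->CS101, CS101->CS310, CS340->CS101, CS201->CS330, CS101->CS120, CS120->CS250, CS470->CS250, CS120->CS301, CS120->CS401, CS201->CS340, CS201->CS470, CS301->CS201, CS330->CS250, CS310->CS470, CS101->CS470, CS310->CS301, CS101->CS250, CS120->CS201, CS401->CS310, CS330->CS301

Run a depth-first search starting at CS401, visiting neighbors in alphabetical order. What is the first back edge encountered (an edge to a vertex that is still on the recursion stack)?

DFS from CS401 (visiting neighbors in alphabetical order); mark gray on enter, black on exit:
CS401 gray
  CS310 gray
    CS301 gray
      CS201 gray
        CS101 gray
          CS120 gray
            CS120→CS201: CS201 is gray → back edge
First back edge: CS120 → CS201.

CS120->CS201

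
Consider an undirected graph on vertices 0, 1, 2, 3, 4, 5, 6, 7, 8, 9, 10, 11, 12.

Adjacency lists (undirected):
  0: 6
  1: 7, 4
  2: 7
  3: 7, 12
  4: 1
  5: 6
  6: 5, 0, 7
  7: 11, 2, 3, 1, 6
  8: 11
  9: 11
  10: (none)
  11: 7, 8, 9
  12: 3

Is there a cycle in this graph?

No

DFS, tracking each vertex's parent; an edge to a visited non-parent vertex closes a cycle.
Start from 5:
visit 5 (parent –)
  visit 6 (parent 5)
    6–5: parent, skip
    visit 0 (parent 6)
      0–6: parent, skip
    visit 7 (parent 6)
      visit 11 (parent 7)
        11–7: parent, skip
        visit 8 (parent 11)
          8–11: parent, skip
        visit 9 (parent 11)
          9–11: parent, skip
      visit 2 (parent 7)
        2–7: parent, skip
      visit 3 (parent 7)
        3–7: parent, skip
        visit 12 (parent 3)
          12–3: parent, skip
      visit 1 (parent 7)
        1–7: parent, skip
        visit 4 (parent 1)
          4–1: parent, skip
      7–6: parent, skip
visit 10 (parent –)
No non-parent visited neighbor found — the graph is a forest.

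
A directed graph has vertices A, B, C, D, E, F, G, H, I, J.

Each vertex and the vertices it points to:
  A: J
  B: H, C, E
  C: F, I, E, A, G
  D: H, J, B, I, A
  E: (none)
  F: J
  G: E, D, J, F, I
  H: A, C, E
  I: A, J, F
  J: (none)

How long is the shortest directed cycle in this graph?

4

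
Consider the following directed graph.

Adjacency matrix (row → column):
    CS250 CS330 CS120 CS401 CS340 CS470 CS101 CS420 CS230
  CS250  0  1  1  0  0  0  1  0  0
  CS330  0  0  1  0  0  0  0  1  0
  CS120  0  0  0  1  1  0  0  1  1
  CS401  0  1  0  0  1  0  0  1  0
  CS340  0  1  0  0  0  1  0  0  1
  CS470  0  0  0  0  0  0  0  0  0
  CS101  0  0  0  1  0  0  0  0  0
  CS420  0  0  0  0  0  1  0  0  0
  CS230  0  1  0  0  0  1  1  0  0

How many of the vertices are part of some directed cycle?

6

A vertex is on a directed cycle iff it belongs to a strongly connected component of size ≥ 2 (or has a self-loop).
The vertices on cycles are {CS101, CS120, CS230, CS330, CS340, CS401} — 6 in total.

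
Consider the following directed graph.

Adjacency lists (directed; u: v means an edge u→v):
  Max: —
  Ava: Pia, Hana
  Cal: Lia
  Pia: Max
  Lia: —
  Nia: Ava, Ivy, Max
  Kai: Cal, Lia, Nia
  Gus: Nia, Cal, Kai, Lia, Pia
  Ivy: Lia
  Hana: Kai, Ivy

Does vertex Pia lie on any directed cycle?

No

Pia lies on a cycle iff there is a path from Pia back to itself.
Exploring from Pia, it never reaches itself; equivalently, its strongly connected component is a singleton.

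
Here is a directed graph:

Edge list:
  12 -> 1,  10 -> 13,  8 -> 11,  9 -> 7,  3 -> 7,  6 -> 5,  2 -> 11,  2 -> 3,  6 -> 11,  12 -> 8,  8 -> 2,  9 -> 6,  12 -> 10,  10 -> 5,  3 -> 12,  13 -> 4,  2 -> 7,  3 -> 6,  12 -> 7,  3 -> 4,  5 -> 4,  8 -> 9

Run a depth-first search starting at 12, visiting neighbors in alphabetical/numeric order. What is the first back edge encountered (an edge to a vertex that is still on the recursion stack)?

3→12

DFS from 12 (visiting neighbors in alphabetical/numeric order); mark gray on enter, black on exit:
12 gray
  1 gray
  1 black
  7 gray
  7 black
  8 gray
    2 gray
      3 gray
        4 gray
        4 black
        6 gray
          5 gray
            5→4: 4 black — skip
          5 black
          11 gray
          11 black
        6 black
        3→7: 7 black — skip
        3→12: 12 is gray → back edge
First back edge: 3 → 12.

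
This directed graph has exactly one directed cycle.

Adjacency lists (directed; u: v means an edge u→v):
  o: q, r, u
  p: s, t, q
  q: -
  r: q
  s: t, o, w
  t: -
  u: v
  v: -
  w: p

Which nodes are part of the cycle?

p, s, w

DFS with gray/black marking from p:
p gray
  s gray
    t gray
    t black
    o gray
      q gray
      q black
      r gray
        r→q: q black — skip
      r black
      u gray
        v gray
        v black
      u black
    o black
    w gray
      w→p: p is gray → back edge
Back edge closes the cycle p → s → w → p; its vertices are {p, s, w}.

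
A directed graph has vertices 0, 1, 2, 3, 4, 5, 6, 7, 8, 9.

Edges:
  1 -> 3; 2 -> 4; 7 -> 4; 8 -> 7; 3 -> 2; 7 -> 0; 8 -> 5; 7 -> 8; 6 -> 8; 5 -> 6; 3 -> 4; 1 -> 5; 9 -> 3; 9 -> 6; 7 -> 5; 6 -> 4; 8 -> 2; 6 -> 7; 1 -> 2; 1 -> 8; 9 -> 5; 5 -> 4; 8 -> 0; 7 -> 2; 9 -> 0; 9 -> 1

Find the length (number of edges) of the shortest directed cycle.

For each vertex v, BFS finds the shortest path from v back to v.
The shortest such closed walk is 8 → 7 → 8, length 2.

2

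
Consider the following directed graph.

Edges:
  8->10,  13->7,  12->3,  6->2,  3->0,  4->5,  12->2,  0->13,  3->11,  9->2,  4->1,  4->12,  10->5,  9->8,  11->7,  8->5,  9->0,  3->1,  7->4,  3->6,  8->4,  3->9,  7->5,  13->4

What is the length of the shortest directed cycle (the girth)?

5

For each vertex v, BFS finds the shortest path from v back to v.
The shortest such closed walk is 12 → 3 → 11 → 7 → 4 → 12, length 5.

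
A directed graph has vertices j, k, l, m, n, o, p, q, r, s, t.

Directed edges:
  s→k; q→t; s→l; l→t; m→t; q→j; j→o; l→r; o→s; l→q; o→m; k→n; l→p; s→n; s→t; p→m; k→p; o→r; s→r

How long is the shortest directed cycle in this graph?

5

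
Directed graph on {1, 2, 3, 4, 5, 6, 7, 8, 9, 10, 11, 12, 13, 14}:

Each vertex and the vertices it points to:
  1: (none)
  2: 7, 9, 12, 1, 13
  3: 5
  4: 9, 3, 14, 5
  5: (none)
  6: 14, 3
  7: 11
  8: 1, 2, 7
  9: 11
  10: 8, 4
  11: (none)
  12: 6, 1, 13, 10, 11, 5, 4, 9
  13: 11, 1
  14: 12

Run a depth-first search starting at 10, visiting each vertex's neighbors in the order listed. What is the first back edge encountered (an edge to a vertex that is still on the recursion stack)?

14→12

DFS from 10 (visiting each vertex's neighbors in the order listed); mark gray on enter, black on exit:
10 gray
  8 gray
    1 gray
    1 black
    2 gray
      7 gray
        11 gray
        11 black
      7 black
      9 gray
        9→11: 11 black — skip
      9 black
      12 gray
        6 gray
          14 gray
            14→12: 12 is gray → back edge
First back edge: 14 → 12.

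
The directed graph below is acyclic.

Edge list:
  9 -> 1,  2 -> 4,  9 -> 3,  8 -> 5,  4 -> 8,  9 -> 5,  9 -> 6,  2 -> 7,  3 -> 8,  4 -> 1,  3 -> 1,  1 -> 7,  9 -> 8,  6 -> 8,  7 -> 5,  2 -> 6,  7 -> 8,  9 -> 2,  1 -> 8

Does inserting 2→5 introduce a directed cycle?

No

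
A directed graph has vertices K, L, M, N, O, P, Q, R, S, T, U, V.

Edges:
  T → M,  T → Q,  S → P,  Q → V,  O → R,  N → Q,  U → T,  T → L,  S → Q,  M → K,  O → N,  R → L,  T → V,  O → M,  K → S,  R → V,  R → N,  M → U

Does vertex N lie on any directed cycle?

N lies on a cycle iff there is a path from N back to itself.
Exploring from N, it never reaches itself; equivalently, its strongly connected component is a singleton.

No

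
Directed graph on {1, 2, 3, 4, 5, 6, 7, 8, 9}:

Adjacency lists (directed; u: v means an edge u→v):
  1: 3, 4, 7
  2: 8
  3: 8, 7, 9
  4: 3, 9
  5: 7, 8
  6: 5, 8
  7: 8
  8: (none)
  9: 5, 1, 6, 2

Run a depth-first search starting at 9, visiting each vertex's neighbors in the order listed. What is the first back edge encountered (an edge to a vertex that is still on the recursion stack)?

3->9

DFS from 9 (visiting each vertex's neighbors in the order listed); mark gray on enter, black on exit:
9 gray
  5 gray
    7 gray
      8 gray
      8 black
    7 black
    5→8: 8 black — skip
  5 black
  1 gray
    3 gray
      3→8: 8 black — skip
      3→7: 7 black — skip
      3→9: 9 is gray → back edge
First back edge: 3 → 9.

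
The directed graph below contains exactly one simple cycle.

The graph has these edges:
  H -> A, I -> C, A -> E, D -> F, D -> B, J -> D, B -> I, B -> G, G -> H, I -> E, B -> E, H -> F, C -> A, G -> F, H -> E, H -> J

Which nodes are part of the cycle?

B, D, G, H, J

DFS with gray/black marking from D:
D gray
  F gray
  F black
  B gray
    G gray
      G→F: F black — skip
      H gray
        H→F: F black — skip
        A gray
          E gray
          E black
        A black
        J gray
          J→D: D is gray → back edge
Back edge closes the cycle D → B → G → H → J → D; its vertices are {B, D, G, H, J}.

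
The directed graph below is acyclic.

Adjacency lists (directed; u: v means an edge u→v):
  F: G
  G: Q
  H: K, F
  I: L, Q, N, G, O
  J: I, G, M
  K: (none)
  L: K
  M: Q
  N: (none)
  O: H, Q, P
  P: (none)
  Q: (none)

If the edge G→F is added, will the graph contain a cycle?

Yes

Adding G→F creates a cycle iff F can already reach G.
Path from F: F → G.
So F → … → G → F is a cycle.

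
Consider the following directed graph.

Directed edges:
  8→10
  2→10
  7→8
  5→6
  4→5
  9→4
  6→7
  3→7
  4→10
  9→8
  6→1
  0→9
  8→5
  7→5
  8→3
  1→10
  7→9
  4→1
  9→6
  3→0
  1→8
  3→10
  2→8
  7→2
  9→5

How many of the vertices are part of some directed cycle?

10

A vertex is on a directed cycle iff it belongs to a strongly connected component of size ≥ 2 (or has a self-loop).
The vertices on cycles are {0, 1, 2, 3, 4, 5, 6, 7, 8, 9} — 10 in total.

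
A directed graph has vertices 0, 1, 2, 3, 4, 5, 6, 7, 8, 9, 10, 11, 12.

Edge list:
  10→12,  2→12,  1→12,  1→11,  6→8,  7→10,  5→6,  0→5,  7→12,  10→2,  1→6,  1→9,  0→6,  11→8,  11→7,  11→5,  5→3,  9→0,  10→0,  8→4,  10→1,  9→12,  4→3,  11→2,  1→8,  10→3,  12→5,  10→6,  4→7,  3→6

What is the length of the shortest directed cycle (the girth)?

4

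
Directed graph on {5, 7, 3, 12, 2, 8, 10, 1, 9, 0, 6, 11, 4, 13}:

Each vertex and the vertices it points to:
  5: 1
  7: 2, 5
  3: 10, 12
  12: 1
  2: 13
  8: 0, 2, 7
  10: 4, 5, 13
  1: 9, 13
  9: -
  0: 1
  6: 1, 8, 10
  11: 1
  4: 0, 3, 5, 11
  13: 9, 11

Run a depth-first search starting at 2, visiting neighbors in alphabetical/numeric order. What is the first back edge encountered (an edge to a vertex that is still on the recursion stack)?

1->13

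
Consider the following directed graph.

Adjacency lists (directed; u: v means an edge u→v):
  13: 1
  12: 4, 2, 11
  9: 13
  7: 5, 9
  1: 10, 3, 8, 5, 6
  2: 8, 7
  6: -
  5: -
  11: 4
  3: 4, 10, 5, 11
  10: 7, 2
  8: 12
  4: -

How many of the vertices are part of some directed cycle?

9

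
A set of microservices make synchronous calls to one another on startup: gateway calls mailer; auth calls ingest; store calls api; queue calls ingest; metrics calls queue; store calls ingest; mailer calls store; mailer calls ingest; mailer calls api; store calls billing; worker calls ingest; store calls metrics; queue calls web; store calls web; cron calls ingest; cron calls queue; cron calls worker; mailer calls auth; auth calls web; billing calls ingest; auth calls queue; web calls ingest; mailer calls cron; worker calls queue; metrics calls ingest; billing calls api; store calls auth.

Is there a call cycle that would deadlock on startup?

No

DFS with white/gray/black marking, starting from mailer:
mailer gray
  cron gray
    worker gray
      queue gray
        ingest gray
        ingest black
        web gray
          web→ingest: ingest black — skip
        web black
      queue black
      worker→ingest: ingest black — skip
    worker black
    cron→queue: queue black — skip
    cron→ingest: ingest black — skip
  cron black
  mailer→ingest: ingest black — skip
  auth gray
    auth→ingest: ingest black — skip
    auth→web: web black — skip
    auth→queue: queue black — skip
  auth black
  store gray
    api gray
    api black
    store→web: web black — skip
    metrics gray
      metrics→queue: queue black — skip
      metrics→ingest: ingest black — skip
    metrics black
    billing gray
      billing→ingest: ingest black — skip
      billing→api: api black — skip
    billing black
    store→auth: auth black — skip
    store→ingest: ingest black — skip
  store black
  mailer→api: api black — skip
mailer black
gateway gray
  gateway→mailer: mailer black — skip
gateway black
Every edge goes to a white or black vertex — no back edge, so the graph is acyclic.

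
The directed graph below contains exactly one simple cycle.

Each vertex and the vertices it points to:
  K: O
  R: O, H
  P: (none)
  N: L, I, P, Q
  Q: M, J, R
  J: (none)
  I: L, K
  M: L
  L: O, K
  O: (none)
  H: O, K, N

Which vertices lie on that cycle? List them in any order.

H, N, Q, R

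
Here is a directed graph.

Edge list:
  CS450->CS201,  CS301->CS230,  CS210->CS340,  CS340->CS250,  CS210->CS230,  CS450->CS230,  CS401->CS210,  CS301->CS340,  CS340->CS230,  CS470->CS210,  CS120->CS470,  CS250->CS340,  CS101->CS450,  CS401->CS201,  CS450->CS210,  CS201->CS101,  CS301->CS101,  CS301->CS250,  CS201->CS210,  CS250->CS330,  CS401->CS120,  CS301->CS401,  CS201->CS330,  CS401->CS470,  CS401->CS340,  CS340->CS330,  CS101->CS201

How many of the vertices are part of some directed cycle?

5

A vertex is on a directed cycle iff it belongs to a strongly connected component of size ≥ 2 (or has a self-loop).
The vertices on cycles are {CS101, CS201, CS250, CS340, CS450} — 5 in total.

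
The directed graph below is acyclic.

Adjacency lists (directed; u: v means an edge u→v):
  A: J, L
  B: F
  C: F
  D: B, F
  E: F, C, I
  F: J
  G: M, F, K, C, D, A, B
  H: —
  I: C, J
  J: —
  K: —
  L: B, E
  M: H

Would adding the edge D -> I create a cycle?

No

Adding D→I creates a cycle iff I can already reach D.
Explore from I: no path reaches D. The graph stays acyclic.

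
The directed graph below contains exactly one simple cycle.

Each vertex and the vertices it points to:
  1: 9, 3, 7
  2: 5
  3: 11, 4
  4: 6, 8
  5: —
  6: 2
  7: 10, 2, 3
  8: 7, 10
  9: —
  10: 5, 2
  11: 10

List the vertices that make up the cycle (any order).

3, 4, 7, 8

DFS with gray/black marking from 3:
3 gray
  11 gray
    10 gray
      5 gray
      5 black
      2 gray
        2→5: 5 black — skip
      2 black
    10 black
  11 black
  4 gray
    6 gray
      6→2: 2 black — skip
    6 black
    8 gray
      7 gray
        7→10: 10 black — skip
        7→2: 2 black — skip
        7→3: 3 is gray → back edge
Back edge closes the cycle 3 → 4 → 8 → 7 → 3; its vertices are {3, 4, 7, 8}.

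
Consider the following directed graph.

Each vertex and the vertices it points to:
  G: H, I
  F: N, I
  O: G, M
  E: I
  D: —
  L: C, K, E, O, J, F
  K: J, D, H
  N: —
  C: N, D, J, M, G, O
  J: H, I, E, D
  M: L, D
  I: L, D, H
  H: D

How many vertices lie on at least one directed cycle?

10

A vertex is on a directed cycle iff it belongs to a strongly connected component of size ≥ 2 (or has a self-loop).
The vertices on cycles are {C, E, F, G, I, J, K, L, M, O} — 10 in total.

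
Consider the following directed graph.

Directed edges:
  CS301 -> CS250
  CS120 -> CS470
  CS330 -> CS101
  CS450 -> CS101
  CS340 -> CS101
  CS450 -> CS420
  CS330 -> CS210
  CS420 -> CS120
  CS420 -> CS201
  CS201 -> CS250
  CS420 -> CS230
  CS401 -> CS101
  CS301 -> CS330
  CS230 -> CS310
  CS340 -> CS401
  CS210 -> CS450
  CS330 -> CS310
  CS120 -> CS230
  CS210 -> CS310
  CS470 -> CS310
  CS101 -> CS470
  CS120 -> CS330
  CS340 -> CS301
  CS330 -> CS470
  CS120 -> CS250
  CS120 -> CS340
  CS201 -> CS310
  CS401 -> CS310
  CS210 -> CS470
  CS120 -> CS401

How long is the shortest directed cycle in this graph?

5

For each vertex v, BFS finds the shortest path from v back to v.
The shortest such closed walk is CS420 → CS120 → CS330 → CS210 → CS450 → CS420, length 5.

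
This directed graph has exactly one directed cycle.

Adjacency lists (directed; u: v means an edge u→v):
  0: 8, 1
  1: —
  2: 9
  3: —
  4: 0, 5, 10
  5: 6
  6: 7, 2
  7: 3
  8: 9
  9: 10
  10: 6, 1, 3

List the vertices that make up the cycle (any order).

DFS with gray/black marking from 10:
10 gray
  6 gray
    7 gray
      3 gray
      3 black
    7 black
    2 gray
      9 gray
        9→10: 10 is gray → back edge
Back edge closes the cycle 10 → 6 → 2 → 9 → 10; its vertices are {2, 6, 9, 10}.

2, 6, 9, 10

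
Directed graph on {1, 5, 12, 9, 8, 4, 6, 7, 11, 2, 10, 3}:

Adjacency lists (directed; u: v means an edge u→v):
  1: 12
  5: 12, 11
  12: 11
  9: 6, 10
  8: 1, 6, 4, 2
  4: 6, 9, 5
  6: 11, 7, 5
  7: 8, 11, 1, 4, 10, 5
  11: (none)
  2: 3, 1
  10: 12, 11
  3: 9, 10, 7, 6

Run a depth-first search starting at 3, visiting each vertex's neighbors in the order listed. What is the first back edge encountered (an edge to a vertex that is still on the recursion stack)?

DFS from 3 (visiting each vertex's neighbors in the order listed); mark gray on enter, black on exit:
3 gray
  9 gray
    6 gray
      11 gray
      11 black
      7 gray
        8 gray
          1 gray
            12 gray
              12→11: 11 black — skip
            12 black
          1 black
          8→6: 6 is gray → back edge
First back edge: 8 → 6.

8→6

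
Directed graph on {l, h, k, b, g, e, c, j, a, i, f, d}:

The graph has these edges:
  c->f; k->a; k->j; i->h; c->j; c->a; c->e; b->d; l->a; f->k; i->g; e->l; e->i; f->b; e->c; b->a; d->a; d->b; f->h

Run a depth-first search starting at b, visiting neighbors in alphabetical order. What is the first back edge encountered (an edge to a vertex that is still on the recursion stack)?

d->b

DFS from b (visiting neighbors in alphabetical order); mark gray on enter, black on exit:
b gray
  a gray
  a black
  d gray
    d→a: a black — skip
    d→b: b is gray → back edge
First back edge: d → b.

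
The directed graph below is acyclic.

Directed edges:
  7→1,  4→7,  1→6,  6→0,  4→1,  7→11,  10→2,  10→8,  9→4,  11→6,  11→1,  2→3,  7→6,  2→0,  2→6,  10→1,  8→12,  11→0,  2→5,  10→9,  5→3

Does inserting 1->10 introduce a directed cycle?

Yes

Adding 1→10 creates a cycle iff 10 can already reach 1.
Path from 10: 10 → 1.
So 10 → … → 1 → 10 is a cycle.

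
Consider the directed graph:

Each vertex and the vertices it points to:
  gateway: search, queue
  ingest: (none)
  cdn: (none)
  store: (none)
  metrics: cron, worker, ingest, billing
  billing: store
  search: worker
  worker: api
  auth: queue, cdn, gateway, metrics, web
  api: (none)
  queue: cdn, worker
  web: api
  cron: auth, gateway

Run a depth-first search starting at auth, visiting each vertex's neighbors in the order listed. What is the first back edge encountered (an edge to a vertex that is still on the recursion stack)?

cron→auth

DFS from auth (visiting each vertex's neighbors in the order listed); mark gray on enter, black on exit:
auth gray
  queue gray
    cdn gray
    cdn black
    worker gray
      api gray
      api black
    worker black
  queue black
  auth→cdn: cdn black — skip
  gateway gray
    search gray
      search→worker: worker black — skip
    search black
    gateway→queue: queue black — skip
  gateway black
  metrics gray
    cron gray
      cron→auth: auth is gray → back edge
First back edge: cron → auth.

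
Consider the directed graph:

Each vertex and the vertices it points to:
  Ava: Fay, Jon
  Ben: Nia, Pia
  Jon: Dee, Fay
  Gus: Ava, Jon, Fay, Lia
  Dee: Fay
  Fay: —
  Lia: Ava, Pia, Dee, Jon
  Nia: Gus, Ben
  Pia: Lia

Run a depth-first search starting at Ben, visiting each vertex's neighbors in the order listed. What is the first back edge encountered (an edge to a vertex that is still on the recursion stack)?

Pia->Lia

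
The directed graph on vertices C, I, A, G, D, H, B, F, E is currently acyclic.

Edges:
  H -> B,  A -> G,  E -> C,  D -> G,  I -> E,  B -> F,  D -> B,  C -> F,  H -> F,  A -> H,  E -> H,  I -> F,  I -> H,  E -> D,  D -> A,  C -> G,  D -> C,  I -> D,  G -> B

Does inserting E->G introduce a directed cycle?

Adding E→G creates a cycle iff G can already reach E.
Explore from G: no path reaches E. The graph stays acyclic.

No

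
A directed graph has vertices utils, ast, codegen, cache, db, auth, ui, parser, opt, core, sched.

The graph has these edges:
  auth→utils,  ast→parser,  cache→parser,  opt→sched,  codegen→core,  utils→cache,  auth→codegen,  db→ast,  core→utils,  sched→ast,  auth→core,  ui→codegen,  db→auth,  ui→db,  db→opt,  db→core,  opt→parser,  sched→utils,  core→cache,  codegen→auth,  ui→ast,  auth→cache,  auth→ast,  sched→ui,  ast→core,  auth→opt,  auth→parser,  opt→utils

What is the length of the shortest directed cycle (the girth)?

2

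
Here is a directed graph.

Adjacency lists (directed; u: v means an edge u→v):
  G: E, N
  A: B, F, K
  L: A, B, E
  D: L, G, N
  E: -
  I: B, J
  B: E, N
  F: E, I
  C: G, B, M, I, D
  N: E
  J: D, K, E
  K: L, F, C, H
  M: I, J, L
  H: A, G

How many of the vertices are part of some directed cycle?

A vertex is on a directed cycle iff it belongs to a strongly connected component of size ≥ 2 (or has a self-loop).
The vertices on cycles are {A, C, D, F, H, I, J, K, L, M} — 10 in total.

10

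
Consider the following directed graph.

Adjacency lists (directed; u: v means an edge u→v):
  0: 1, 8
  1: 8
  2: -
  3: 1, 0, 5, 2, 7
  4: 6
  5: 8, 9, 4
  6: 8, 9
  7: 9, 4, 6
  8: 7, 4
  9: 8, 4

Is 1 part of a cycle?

No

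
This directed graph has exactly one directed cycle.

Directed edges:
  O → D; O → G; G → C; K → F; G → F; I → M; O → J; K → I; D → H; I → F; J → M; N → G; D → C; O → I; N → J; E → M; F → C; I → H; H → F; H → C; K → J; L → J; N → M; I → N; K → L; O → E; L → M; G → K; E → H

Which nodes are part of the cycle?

G, I, K, N

DFS with gray/black marking from G:
G gray
  F gray
    C gray
    C black
  F black
  G→C: C black — skip
  K gray
    L gray
      M gray
      M black
      J gray
        J→M: M black — skip
      J black
    L black
    K→J: J black — skip
    I gray
      N gray
        N→M: M black — skip
        N→G: G is gray → back edge
Back edge closes the cycle G → K → I → N → G; its vertices are {G, I, K, N}.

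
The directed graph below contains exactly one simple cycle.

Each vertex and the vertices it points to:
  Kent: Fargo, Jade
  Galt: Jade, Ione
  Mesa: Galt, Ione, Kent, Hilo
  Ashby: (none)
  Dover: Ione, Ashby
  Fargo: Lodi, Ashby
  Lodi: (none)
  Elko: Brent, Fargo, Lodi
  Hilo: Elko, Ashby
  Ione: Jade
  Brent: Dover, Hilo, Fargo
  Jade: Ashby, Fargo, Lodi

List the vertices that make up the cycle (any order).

Elko, Hilo, Brent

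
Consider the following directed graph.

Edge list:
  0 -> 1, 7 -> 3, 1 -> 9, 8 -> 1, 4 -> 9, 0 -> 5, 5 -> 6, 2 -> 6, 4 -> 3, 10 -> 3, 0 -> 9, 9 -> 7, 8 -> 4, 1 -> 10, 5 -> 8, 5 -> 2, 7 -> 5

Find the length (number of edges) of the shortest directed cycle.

5

For each vertex v, BFS finds the shortest path from v back to v.
The shortest such closed walk is 1 → 9 → 7 → 5 → 8 → 1, length 5.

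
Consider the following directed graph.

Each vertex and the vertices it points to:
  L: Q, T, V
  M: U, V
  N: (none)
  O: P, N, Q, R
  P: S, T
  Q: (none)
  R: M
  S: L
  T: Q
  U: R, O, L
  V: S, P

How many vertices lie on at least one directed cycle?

A vertex is on a directed cycle iff it belongs to a strongly connected component of size ≥ 2 (or has a self-loop).
The vertices on cycles are {L, M, O, P, R, S, U, V} — 8 in total.

8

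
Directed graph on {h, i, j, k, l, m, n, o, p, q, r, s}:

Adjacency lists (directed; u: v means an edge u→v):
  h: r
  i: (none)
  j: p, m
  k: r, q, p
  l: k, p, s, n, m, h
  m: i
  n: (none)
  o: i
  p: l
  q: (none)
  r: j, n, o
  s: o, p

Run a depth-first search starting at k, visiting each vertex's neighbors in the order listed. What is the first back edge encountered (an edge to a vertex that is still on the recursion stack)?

l->k

DFS from k (visiting each vertex's neighbors in the order listed); mark gray on enter, black on exit:
k gray
  r gray
    j gray
      p gray
        l gray
          l→k: k is gray → back edge
First back edge: l → k.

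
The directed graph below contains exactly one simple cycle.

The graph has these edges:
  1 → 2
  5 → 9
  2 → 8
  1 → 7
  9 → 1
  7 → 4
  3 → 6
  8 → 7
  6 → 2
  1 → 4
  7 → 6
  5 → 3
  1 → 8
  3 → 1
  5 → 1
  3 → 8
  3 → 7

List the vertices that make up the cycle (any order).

2, 6, 7, 8

DFS with gray/black marking from 6:
6 gray
  2 gray
    8 gray
      7 gray
        4 gray
        4 black
        7→6: 6 is gray → back edge
Back edge closes the cycle 6 → 2 → 8 → 7 → 6; its vertices are {2, 6, 7, 8}.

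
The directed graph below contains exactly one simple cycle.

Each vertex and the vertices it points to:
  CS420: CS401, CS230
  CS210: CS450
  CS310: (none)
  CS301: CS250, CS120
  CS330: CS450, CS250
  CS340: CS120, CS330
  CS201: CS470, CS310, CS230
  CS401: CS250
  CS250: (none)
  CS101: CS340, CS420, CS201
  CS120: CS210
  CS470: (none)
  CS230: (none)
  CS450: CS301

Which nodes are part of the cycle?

DFS with gray/black marking from CS120:
CS120 gray
  CS210 gray
    CS450 gray
      CS301 gray
        CS250 gray
        CS250 black
        CS301→CS120: CS120 is gray → back edge
Back edge closes the cycle CS120 → CS210 → CS450 → CS301 → CS120; its vertices are {CS120, CS210, CS301, CS450}.

CS120, CS210, CS301, CS450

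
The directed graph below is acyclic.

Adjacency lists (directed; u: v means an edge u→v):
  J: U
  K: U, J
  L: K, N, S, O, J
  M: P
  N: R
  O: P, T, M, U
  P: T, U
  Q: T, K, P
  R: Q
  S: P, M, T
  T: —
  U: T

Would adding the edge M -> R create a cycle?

Adding M→R creates a cycle iff R can already reach M.
Explore from R: no path reaches M. The graph stays acyclic.

No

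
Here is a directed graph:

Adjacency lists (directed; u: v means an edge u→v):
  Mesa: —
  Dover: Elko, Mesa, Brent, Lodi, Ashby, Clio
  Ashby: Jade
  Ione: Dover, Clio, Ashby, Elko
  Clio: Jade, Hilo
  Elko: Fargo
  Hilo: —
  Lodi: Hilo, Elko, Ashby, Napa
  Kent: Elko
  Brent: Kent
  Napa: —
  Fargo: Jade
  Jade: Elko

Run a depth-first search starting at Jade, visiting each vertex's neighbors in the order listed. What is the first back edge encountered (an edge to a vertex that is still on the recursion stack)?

Fargo->Jade

DFS from Jade (visiting each vertex's neighbors in the order listed); mark gray on enter, black on exit:
Jade gray
  Elko gray
    Fargo gray
      Fargo→Jade: Jade is gray → back edge
First back edge: Fargo → Jade.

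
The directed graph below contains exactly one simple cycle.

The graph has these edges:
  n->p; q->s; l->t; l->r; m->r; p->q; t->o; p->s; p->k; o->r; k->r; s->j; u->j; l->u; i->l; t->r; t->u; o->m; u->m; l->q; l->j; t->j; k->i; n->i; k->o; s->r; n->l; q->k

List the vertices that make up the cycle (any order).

i, k, l, q

DFS with gray/black marking from k:
k gray
  r gray
  r black
  o gray
    m gray
      m→r: r black — skip
    m black
    o→r: r black — skip
  o black
  i gray
    l gray
      t gray
        j gray
        j black
        t→o: o black — skip
        t→r: r black — skip
        u gray
          u→m: m black — skip
          u→j: j black — skip
        u black
      t black
      l→u: u black — skip
      q gray
        s gray
          s→j: j black — skip
          s→r: r black — skip
        s black
        q→k: k is gray → back edge
Back edge closes the cycle k → i → l → q → k; its vertices are {i, k, l, q}.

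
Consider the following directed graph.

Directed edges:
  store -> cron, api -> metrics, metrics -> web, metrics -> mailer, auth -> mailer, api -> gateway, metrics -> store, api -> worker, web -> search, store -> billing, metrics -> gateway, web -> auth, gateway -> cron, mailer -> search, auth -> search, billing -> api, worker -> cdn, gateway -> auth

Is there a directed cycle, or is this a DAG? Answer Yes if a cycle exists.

DFS with white/gray/black marking, starting from store:
store gray
  cron gray
  cron black
  billing gray
    api gray
      gateway gray
        gateway→cron: cron black — skip
        auth gray
          search gray
          search black
          mailer gray
            mailer→search: search black — skip
          mailer black
        auth black
      gateway black
      worker gray
        cdn gray
        cdn black
      worker black
      metrics gray
        metrics→store: store is gray → back edge
Back edge found, so a cycle exists: store → billing → api → metrics → store.

Yes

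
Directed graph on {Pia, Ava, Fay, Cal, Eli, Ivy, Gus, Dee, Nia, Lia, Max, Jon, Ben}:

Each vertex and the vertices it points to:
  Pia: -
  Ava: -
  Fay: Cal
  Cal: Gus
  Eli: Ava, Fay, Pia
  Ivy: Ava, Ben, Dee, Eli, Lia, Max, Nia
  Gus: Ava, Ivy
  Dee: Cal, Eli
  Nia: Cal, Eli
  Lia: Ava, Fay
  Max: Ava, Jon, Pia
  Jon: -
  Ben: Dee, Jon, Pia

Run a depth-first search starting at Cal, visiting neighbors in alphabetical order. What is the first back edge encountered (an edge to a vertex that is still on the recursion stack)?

DFS from Cal (visiting neighbors in alphabetical order); mark gray on enter, black on exit:
Cal gray
  Gus gray
    Ava gray
    Ava black
    Ivy gray
      Ivy→Ava: Ava black — skip
      Ben gray
        Dee gray
          Dee→Cal: Cal is gray → back edge
First back edge: Dee → Cal.

Dee->Cal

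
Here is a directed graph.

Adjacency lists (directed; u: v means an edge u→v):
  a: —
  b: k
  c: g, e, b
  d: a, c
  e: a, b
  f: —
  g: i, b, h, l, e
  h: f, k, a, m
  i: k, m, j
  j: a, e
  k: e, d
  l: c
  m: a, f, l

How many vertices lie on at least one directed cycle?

11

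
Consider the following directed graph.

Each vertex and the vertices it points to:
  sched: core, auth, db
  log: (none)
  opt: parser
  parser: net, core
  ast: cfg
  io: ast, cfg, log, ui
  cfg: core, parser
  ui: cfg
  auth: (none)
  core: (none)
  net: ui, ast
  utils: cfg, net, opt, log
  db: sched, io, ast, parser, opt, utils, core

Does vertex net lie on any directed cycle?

Yes

net is on a cycle iff net can reach itself via ≥1 edge.
net → ui → cfg → parser → net — yes.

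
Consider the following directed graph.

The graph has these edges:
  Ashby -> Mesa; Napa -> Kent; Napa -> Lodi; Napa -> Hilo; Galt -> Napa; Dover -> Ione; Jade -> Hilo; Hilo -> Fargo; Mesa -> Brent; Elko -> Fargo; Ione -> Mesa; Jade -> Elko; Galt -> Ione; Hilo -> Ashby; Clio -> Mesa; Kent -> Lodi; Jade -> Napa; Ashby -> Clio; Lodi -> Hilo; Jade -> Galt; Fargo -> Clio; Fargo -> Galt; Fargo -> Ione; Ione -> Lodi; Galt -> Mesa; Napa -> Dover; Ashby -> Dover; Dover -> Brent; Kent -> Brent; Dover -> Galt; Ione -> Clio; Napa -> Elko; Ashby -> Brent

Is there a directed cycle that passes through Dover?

Yes

Dover is on a cycle iff Dover can reach itself via ≥1 edge.
Dover → Galt → Napa → Dover — yes.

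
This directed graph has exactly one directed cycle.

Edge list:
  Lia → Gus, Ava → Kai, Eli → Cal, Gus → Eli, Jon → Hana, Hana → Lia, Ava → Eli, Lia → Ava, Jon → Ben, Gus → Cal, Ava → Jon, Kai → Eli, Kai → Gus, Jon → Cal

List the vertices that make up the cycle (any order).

DFS with gray/black marking from Lia:
Lia gray
  Gus gray
    Cal gray
    Cal black
    Eli gray
      Eli→Cal: Cal black — skip
    Eli black
  Gus black
  Ava gray
    Kai gray
      Kai→Eli: Eli black — skip
      Kai→Gus: Gus black — skip
    Kai black
    Ava→Eli: Eli black — skip
    Jon gray
      Ben gray
      Ben black
      Jon→Cal: Cal black — skip
      Hana gray
        Hana→Lia: Lia is gray → back edge
Back edge closes the cycle Lia → Ava → Jon → Hana → Lia; its vertices are {Ava, Jon, Lia, Hana}.

Ava, Jon, Lia, Hana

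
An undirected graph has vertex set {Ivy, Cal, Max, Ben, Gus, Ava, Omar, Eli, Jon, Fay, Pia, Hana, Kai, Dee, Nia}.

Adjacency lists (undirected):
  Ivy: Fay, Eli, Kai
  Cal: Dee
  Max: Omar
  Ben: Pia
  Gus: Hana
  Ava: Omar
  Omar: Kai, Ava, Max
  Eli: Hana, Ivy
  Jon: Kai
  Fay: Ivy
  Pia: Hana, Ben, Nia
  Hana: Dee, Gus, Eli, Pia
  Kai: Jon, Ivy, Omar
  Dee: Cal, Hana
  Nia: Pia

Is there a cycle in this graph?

DFS, tracking each vertex's parent; an edge to a visited non-parent vertex closes a cycle.
Start from Jon:
visit Jon (parent –)
  visit Kai (parent Jon)
    Kai–Jon: parent, skip
    visit Ivy (parent Kai)
      visit Fay (parent Ivy)
        Fay–Ivy: parent, skip
      visit Eli (parent Ivy)
        visit Hana (parent Eli)
          visit Dee (parent Hana)
            visit Cal (parent Dee)
              Cal–Dee: parent, skip
            Dee–Hana: parent, skip
          visit Gus (parent Hana)
            Gus–Hana: parent, skip
          Hana–Eli: parent, skip
          visit Pia (parent Hana)
            Pia–Hana: parent, skip
            visit Ben (parent Pia)
              Ben–Pia: parent, skip
            visit Nia (parent Pia)
              Nia–Pia: parent, skip
        Eli–Ivy: parent, skip
      Ivy–Kai: parent, skip
    visit Omar (parent Kai)
      Omar–Kai: parent, skip
      visit Ava (parent Omar)
        Ava–Omar: parent, skip
      visit Max (parent Omar)
        Max–Omar: parent, skip
No non-parent visited neighbor found — the graph is a forest.

No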